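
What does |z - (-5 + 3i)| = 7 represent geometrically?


|z - z0| = r is a circle with center z0 and radius r.
Center = (-5, 3), radius = 7

Circle with center (-5, 3) and radius 7


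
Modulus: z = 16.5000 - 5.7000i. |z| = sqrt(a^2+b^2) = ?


|z| = sqrt(16.5^2 + (-5.7)^2) = sqrt(272.25 + 32.49) = sqrt(304.74) = 17.4568

|z| = 17.4568


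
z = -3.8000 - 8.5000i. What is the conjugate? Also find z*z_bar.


z_bar = -3.8000 + 8.5000i
z*z_bar = (-3.8)^2 + (-8.5)^2 = 14.44 + 72.25 = 86.69

z_bar = -3.8000 + 8.5000i, z*z_bar = 86.69


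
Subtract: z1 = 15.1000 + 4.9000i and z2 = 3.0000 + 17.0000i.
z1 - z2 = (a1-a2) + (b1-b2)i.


Real: 15.1 - 3 = 12.1
Imag: 4.9 - 17 = -12.1

12.1000 - 12.1000i


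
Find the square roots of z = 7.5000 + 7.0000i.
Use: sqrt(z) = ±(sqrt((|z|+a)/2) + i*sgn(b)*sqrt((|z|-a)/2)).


|z| = sqrt(56.25+49) = 10.2591
sqrt((|z|+a)/2) = sqrt((10.2591+7.5)/2) = sqrt(8.8796) = 2.9799
sqrt((|z|-a)/2) = sqrt((10.2591-7.5)/2) = sqrt(1.3796) = 1.1746

±(2.9799 + 1.1746i) i.e. 2.9799 + 1.1746i and -2.9799 - 1.1746i


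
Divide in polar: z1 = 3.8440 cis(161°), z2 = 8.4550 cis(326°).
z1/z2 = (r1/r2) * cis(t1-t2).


r = 3.8440 / 8.4550 = 0.4546
theta = 161° - 326° = -165° = 195° (mod 360)

0.4546 cis(195°)


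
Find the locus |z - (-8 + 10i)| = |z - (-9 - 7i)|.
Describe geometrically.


Equal distances means the locus is the perpendicular bisector of z1 and z2.
Midpoint = ((-8+(-9))/2, (10+(-7))/2) = (-8.5000, 1.5000)

Perpendicular bisector through (-8.5000, 1.5000)


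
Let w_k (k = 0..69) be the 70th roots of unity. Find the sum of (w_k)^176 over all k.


The roots are w_k = w^k with w = e^(2*pi*i/70), and (w^k)^176 = (w^176)^k.
So S = 1 + u + u^2 + ... + u^(69) with u = w^176.
176 = 2*70 + 36, so 176 is not a multiple of 70: u = (w^70)^2 * w^36 = w^36 ≠ 1 (w is a primitive 70th root), while u^70 = (w^70)^176 = 1.
Geometric series: S = (1 - u^70)/(1 - u) = (1 - 1)/(1 - u) = 0

S = 0


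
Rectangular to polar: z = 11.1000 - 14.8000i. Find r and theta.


r = sqrt(123.21+219.04) = sqrt(342.25) = 18.5000
theta = atan2(-14.8, 11.1) = -53.1301 degrees

r = 18.5000, theta = -53.1301 degrees


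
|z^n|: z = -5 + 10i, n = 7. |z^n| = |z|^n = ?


|z| = sqrt(25+100) = sqrt(125) = 11.1803
|z^7| = |z|^7 = (sqrt(125))^7 = 125^3 * sqrt(125) = 1953125*sqrt(125)

|z^7| = 1953125*sqrt(125) ≈ 21836601.3428


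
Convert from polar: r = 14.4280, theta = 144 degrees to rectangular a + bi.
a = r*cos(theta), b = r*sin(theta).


a = 14.4280*cos(144°) = 14.4280*(-0.80902) = -11.6725
b = 14.4280*sin(144°) = 14.4280*0.58779 = 8.4806

-11.6725 + 8.4806i


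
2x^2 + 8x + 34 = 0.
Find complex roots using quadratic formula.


disc = 8^2 - 4*2*34 = 64 - 272 = -208
sqrt(|disc|) = sqrt(208) = 14.4222
Real part = -8/(2*2) = -2.0000
Imag part = 14.4222/(2*2) = 3.6056

-2.0000 ± 3.6056i


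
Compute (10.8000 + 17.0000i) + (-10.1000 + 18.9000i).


Real: 10.8 - 10.1 = 0.7
Imag: 17 + 18.9 = 35.9

0.7000 + 35.9000i


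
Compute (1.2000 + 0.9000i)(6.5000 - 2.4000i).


Real = 1.2*6.5 - 0.9*(-2.4) = 7.8 - (-2.16) = 9.96
Imag = 1.2*(-2.4) + 6.5*0.9 = -2.88 + 5.85 = 2.97

9.9600 + 2.9700i


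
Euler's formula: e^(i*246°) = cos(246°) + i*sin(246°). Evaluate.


cos(246°) = -0.4067
sin(246°) = -0.9135

e^(i*246°) = -0.4067 - 0.9135i


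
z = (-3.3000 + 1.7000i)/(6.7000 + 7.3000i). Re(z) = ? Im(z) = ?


Multiply by conjugate: (-3.3000 + 1.7000i)(6.7000 - 7.3000i) / (6.7^2 + 7.3^2)
Numerator real = -3.3*6.7 + 1.7*7.3 = -9.7
Numerator imag = 1.7*6.7 - (-3.3)*7.3 = 35.48
Denominator = 98.18
Re(z) = -9.7/98.18 = -0.0988
Im(z) = 35.48/98.18 = 0.3614

Re(z) = -0.0988, Im(z) = 0.3614


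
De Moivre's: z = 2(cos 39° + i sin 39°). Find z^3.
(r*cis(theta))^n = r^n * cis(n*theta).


r^3 = 2^3 = 8
n*theta = 3*39° = 117° = 117° (mod 360)
a = 8*cos(117°) = -3.6319
b = 8*sin(117°) = 7.1281

8 cis(117°) = -3.6319 + 7.1281i


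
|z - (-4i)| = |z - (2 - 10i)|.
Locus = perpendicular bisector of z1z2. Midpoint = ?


Equal distances means the locus is the perpendicular bisector of z1 and z2.
Midpoint = ((0+2)/2, (-4+(-10))/2) = (1.0000, -7.0000)

Perpendicular bisector through (1.0000, -7.0000)


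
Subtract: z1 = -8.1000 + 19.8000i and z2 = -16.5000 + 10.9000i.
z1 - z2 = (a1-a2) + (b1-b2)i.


Real: -8.1 + 16.5 = 8.4
Imag: 19.8 - 10.9 = 8.9

8.4000 + 8.9000i


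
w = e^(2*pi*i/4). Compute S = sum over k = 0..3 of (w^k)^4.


The roots are w_k = w^k with w = e^(2*pi*i/4), and (w^k)^4 = (w^4)^k.
So S = 1 + u + u^2 + ... + u^(3) with u = w^4.
4 = 1*4 + 0, so 4 is a multiple of 4 and u = (w^4)^1 = 1.
Every one of the 4 terms equals 1: S = 4

S = 4


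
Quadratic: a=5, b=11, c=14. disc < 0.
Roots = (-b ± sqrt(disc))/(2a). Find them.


disc = 11^2 - 4*5*14 = 121 - 280 = -159
sqrt(|disc|) = sqrt(159) = 12.6095
Real part = -11/(2*5) = -1.1000
Imag part = 12.6095/(2*5) = 1.2610

-1.1000 ± 1.2610i


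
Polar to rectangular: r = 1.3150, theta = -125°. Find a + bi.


a = 1.3150*cos(-125°) = 1.3150*(-0.5736) = -0.7543
b = 1.3150*sin(-125°) = 1.3150*(-0.8192) = -1.0772

-0.7543 - 1.0772i


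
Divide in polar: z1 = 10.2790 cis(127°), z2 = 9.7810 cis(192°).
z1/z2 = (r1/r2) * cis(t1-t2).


r = 10.2790 / 9.7810 = 1.0509
theta = 127° - 192° = -65° = 295° (mod 360)

1.0509 cis(295°)


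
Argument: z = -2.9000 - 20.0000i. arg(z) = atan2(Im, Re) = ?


Re = -2.9, Im = -20
arg = atan2(-20, -2.9) = -98.2504 degrees

arg(z) = -98.2504 degrees


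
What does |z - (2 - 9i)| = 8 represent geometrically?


|z - z0| = r is a circle with center z0 and radius r.
Center = (2, -9), radius = 8

Circle with center (2, -9) and radius 8


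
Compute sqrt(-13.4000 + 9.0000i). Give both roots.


|z| = sqrt(179.56+81) = 16.1419
sqrt((|z|+a)/2) = sqrt((16.1419+(-13.4))/2) = sqrt(1.3709) = 1.1709
sqrt((|z|-a)/2) = sqrt((16.1419-(-13.4))/2) = sqrt(14.7709) = 3.8433

±(1.1709 + 3.8433i) i.e. 1.1709 + 3.8433i and -1.1709 - 3.8433i


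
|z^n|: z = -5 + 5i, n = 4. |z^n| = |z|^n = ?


|z| = sqrt(25+25) = sqrt(50) = 7.0711
|z^4| = |z|^4 = (sqrt(50))^4 = 50^2 = 2500

|z^4| = 2500


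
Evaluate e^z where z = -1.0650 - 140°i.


e^-1.0650 = 0.3447
cos(-140°) = -0.76604
sin(-140°) = -0.6428
Real = 0.3447*(-0.76604) = -0.2641
Imag = 0.3447*(-0.6428) = -0.2216

-0.2641 - 0.2216i


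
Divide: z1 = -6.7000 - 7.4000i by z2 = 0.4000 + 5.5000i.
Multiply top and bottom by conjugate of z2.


Conjugate of z2 = 0.4000 - 5.5000i
Numerator: (-6.7000 - 7.4000i)(0.4000 - 5.5000i) = -43.3800 + 33.8900i
Denominator: 0.4^2 + 5.5^2 = 30.41
Result = (-43.3800 + 33.8900i)/30.41

-1.4265 + 1.1144i


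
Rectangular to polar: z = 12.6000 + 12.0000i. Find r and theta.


r = sqrt(158.76+144) = sqrt(302.76) = 17.4000
theta = atan2(12, 12.6) = 43.6028 degrees

r = 17.4000, theta = 43.6028 degrees


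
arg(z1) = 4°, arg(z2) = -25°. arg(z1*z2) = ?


arg(z1*z2) = 4° - 25° = -21°
Normalized to (-180°, 180°]: -21°

-21°


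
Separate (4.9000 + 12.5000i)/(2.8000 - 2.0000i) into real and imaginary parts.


Multiply by conjugate: (4.9000 + 12.5000i)(2.8000 + 2.0000i) / (2.8^2 + (-2)^2)
Numerator real = 4.9*2.8 + 12.5*(-2) = -11.28
Numerator imag = 12.5*2.8 - 4.9*(-2) = 44.8
Denominator = 11.84
Re(z) = -11.28/11.84 = -0.9527
Im(z) = 44.8/11.84 = 3.7838

Re(z) = -0.9527, Im(z) = 3.7838


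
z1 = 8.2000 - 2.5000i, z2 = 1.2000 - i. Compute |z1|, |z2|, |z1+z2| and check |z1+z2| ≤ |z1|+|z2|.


|z1| = sqrt(8.2^2 + (-2.5)^2) = sqrt(73.49) = 8.5726
|z2| = sqrt(1.2^2 + (-1)^2) = sqrt(2.44) = 1.5620
z1+z2 = 9.4000 - 3.5000i
|z1+z2| = sqrt(100.61) = 10.0305
|z1|+|z2| = 8.5726 + 1.5620 = 10.1346

|z1+z2| = 10.0305 ≤ |z1|+|z2| = 10.1346 (verified)


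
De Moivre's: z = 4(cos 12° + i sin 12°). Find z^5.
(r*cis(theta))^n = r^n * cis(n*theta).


r^5 = 4^5 = 1024
n*theta = 5*12° = 60° = 60° (mod 360)
a = 1024*cos(60°) = 512.0000
b = 1024*sin(60°) = 886.8100

1024 cis(60°) = 512.0000 + 886.8100i


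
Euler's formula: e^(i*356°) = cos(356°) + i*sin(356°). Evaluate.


cos(356°) = 0.9976
sin(356°) = -0.0698

e^(i*356°) = 0.9976 - 0.0698i


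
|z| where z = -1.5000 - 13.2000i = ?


|z| = sqrt((-1.5)^2 + (-13.2)^2) = sqrt(2.25 + 174.24) = sqrt(176.49) = 13.2850

|z| = 13.2850


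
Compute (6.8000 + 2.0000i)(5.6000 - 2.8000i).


Real = 6.8*5.6 - 2*(-2.8) = 38.08 - (-5.6) = 43.68
Imag = 6.8*(-2.8) + 5.6*2 = -19.04 + 11.2 = -7.84

43.6800 - 7.8400i


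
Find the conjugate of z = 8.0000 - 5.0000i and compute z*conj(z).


z_bar = 8.0000 + 5.0000i
z*z_bar = 8^2 + (-5)^2 = 64 + 25 = 89

z_bar = 8.0000 + 5.0000i, z*z_bar = 89


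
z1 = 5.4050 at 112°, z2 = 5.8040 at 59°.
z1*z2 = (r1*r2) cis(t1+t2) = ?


r = 5.4050 * 5.8040 = 31.3706
theta = 112° + 59° = 171° = 171° (mod 360)

31.3706 cis(171°)


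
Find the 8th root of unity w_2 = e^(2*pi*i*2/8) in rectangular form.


Angle = 360*2/8 = 90°
a = cos(90°) = 0
b = sin(90°) = 1.0000

0 + 1.0000i


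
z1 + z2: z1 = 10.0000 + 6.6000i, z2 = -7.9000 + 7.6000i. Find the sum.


Real: 10 - 7.9 = 2.1
Imag: 6.6 + 7.6 = 14.2

2.1000 + 14.2000i


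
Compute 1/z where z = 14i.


|z|^2 = 0+196 = 196
1/z = (0 - 14i)/196

1/z = 0 - 0.0714i


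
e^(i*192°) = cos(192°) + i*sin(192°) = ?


cos(192°) = -0.9781
sin(192°) = -0.2079

e^(i*192°) = -0.9781 - 0.2079i


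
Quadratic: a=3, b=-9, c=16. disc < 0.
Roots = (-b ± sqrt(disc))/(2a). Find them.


disc = (-9)^2 - 4*3*16 = 81 - 192 = -111
sqrt(|disc|) = sqrt(111) = 10.5357
Real part = 9/(2*3) = 1.5000
Imag part = 10.5357/(2*3) = 1.7559

1.5000 ± 1.7559i


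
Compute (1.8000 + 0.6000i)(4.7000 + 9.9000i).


Real = 1.8*4.7 - 0.6*9.9 = 8.46 - 5.94 = 2.52
Imag = 1.8*9.9 + 4.7*0.6 = 17.82 + 2.82 = 20.64

2.5200 + 20.6400i


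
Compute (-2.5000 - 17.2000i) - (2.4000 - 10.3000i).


Real: -2.5 - 2.4 = -4.9
Imag: -17.2 + 10.3 = -6.9

-4.9000 - 6.9000i


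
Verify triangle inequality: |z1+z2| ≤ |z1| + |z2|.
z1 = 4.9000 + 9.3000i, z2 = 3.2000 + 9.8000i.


|z1| = sqrt(4.9^2 + 9.3^2) = sqrt(110.5) = 10.5119
|z2| = sqrt(3.2^2 + 9.8^2) = sqrt(106.28) = 10.3092
z1+z2 = 8.1000 + 19.1000i
|z1+z2| = sqrt(430.42) = 20.7466
|z1|+|z2| = 10.5119 + 10.3092 = 20.8211

|z1+z2| = 20.7466 ≤ |z1|+|z2| = 20.8211 (verified)


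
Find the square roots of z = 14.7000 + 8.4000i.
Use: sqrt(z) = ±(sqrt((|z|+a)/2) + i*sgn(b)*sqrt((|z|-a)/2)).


|z| = sqrt(216.09+70.56) = 16.9307
sqrt((|z|+a)/2) = sqrt((16.9307+14.7)/2) = sqrt(15.8154) = 3.9769
sqrt((|z|-a)/2) = sqrt((16.9307-14.7)/2) = sqrt(1.1154) = 1.0561

±(3.9769 + 1.0561i) i.e. 3.9769 + 1.0561i and -3.9769 - 1.0561i


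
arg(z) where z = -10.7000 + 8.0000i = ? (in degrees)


Re = -10.7, Im = 8
arg = atan2(8, -10.7) = 143.2159 degrees

arg(z) = 143.2159 degrees


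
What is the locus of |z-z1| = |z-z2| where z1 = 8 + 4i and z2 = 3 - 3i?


Equal distances means the locus is the perpendicular bisector of z1 and z2.
Midpoint = ((8+3)/2, (4+(-3))/2) = (5.5000, 0.5000)

Perpendicular bisector through (5.5000, 0.5000)


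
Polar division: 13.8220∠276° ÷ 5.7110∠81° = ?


r = 13.8220 / 5.7110 = 2.4202
theta = 276° - 81° = 195° = 195° (mod 360)

2.4202 cis(195°)


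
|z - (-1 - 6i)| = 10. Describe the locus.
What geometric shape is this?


|z - z0| = r is a circle with center z0 and radius r.
Center = (-1, -6), radius = 10

Circle with center (-1, -6) and radius 10


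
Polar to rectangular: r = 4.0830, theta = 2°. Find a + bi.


a = 4.0830*cos(2°) = 4.0830*0.99939 = 4.0805
b = 4.0830*sin(2°) = 4.0830*0.0349 = 0.1425

4.0805 + 0.1425i


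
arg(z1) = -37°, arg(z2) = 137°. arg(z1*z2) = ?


arg(z1*z2) = -37° + 137° = 100°
Normalized to (-180°, 180°]: 100°

100°


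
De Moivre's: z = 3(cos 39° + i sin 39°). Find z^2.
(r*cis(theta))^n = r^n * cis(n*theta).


r^2 = 3^2 = 9
n*theta = 2*39° = 78° = 78° (mod 360)
a = 9*cos(78°) = 1.8712
b = 9*sin(78°) = 8.8033

9 cis(78°) = 1.8712 + 8.8033i


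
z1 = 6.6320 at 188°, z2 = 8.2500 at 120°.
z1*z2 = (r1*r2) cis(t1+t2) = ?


r = 6.6320 * 8.2500 = 54.7140
theta = 188° + 120° = 308° = 308° (mod 360)

54.7140 cis(308°)


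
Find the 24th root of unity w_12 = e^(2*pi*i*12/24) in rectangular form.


Angle = 360*12/24 = 180°
a = cos(180°) = -1.0000
b = sin(180°) = 0

-1.0000 + 0i


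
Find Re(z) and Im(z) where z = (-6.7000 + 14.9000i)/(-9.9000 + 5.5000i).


Multiply by conjugate: (-6.7000 + 14.9000i)(-9.9000 - 5.5000i) / ((-9.9)^2 + 5.5^2)
Numerator real = -6.7*(-9.9) + 14.9*5.5 = 148.28
Numerator imag = 14.9*(-9.9) - (-6.7)*5.5 = -110.66
Denominator = 128.26
Re(z) = 148.28/128.26 = 1.1561
Im(z) = -110.66/128.26 = -0.8628

Re(z) = 1.1561, Im(z) = -0.8628


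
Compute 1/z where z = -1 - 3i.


|z|^2 = 1+9 = 10
1/z = (-1 + 3i)/10

1/z = -0.1000 + 0.3000i


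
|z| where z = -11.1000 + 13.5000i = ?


|z| = sqrt((-11.1)^2 + 13.5^2) = sqrt(123.21 + 182.25) = sqrt(305.46) = 17.4774

|z| = 17.4774


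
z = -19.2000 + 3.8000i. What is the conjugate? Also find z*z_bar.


z_bar = -19.2000 - 3.8000i
z*z_bar = (-19.2)^2 + 3.8^2 = 368.64 + 14.44 = 383.08

z_bar = -19.2000 - 3.8000i, z*z_bar = 383.08


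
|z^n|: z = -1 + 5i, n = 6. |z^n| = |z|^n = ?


|z| = sqrt(1+25) = sqrt(26) = 5.0990
|z^6| = |z|^6 = (sqrt(26))^6 = 26^3 = 17576

|z^6| = 17576


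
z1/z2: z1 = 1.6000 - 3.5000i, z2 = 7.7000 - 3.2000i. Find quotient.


Conjugate of z2 = 7.7000 + 3.2000i
Numerator: (1.6000 - 3.5000i)(7.7000 + 3.2000i) = 23.5200 - 21.8300i
Denominator: 7.7^2 + (-3.2)^2 = 69.53
Result = (23.5200 - 21.8300i)/69.53

0.3383 - 0.3140i


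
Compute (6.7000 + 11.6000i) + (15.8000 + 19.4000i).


Real: 6.7 + 15.8 = 22.5
Imag: 11.6 + 19.4 = 31

22.5000 + 31.0000i


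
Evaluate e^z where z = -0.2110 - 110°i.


e^-0.2110 = 0.80977
cos(-110°) = -0.34202
sin(-110°) = -0.9397
Real = 0.80977*(-0.34202) = -0.2770
Imag = 0.80977*(-0.9397) = -0.7609

-0.2770 - 0.7609i


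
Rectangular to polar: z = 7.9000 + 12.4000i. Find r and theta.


r = sqrt(62.41+153.76) = sqrt(216.17) = 14.7027
theta = atan2(12.4, 7.9) = 57.4989 degrees

r = 14.7027, theta = 57.4989 degrees


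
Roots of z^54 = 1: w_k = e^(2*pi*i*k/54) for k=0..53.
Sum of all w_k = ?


The sum of all 54th roots of unity is 0.
Geometric series: (1 - w^54)/(1 - w) = (1-1)/(1-w) = 0 since w^54 = 1, w ≠ 1.
Alternatively: coefficient of z^53 in z^54 - 1 is 0.

0


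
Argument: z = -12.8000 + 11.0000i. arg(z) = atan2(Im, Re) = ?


Re = -12.8, Im = 11
arg = atan2(11, -12.8) = 139.3251 degrees

arg(z) = 139.3251 degrees


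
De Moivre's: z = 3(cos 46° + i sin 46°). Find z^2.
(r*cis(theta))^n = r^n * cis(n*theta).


r^2 = 3^2 = 9
n*theta = 2*46° = 92° = 92° (mod 360)
a = 9*cos(92°) = -0.3141
b = 9*sin(92°) = 8.9945

9 cis(92°) = -0.3141 + 8.9945i


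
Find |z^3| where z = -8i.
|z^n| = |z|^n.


|z| = sqrt(0+64) = sqrt(64) = 8
|z^3| = |z|^3 = 8^3 = 512

|z^3| = 512


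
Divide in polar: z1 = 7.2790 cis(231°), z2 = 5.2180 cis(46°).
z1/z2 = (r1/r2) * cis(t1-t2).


r = 7.2790 / 5.2180 = 1.3950
theta = 231° - 46° = 185° = 185° (mod 360)

1.3950 cis(185°)


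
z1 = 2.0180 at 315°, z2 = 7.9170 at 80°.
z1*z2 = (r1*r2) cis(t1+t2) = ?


r = 2.0180 * 7.9170 = 15.9765
theta = 315° + 80° = 395° = 35° (mod 360)

15.9765 cis(35°)


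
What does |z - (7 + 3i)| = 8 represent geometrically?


|z - z0| = r is a circle with center z0 and radius r.
Center = (7, 3), radius = 8

Circle with center (7, 3) and radius 8


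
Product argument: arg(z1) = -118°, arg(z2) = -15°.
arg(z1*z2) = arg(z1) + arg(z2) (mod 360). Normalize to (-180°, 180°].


arg(z1*z2) = -118° - 15° = -133°
Normalized to (-180°, 180°]: -133°

-133°


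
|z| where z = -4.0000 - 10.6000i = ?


|z| = sqrt((-4)^2 + (-10.6)^2) = sqrt(16 + 112.36) = sqrt(128.36) = 11.3296

|z| = 11.3296


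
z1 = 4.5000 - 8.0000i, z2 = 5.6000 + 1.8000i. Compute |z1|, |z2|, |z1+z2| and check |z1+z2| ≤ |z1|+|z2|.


|z1| = sqrt(4.5^2 + (-8)^2) = sqrt(84.25) = 9.1788
|z2| = sqrt(5.6^2 + 1.8^2) = sqrt(34.6) = 5.8822
z1+z2 = 10.1000 - 6.2000i
|z1+z2| = sqrt(140.45) = 11.8512
|z1|+|z2| = 9.1788 + 5.8822 = 15.0610

|z1+z2| = 11.8512 ≤ |z1|+|z2| = 15.0610 (verified)


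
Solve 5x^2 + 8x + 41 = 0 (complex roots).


disc = 8^2 - 4*5*41 = 64 - 820 = -756
sqrt(|disc|) = sqrt(756) = 27.4955
Real part = -8/(2*5) = -0.8000
Imag part = 27.4955/(2*5) = 2.7495

-0.8000 ± 2.7495i


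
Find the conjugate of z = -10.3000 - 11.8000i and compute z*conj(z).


z_bar = -10.3000 + 11.8000i
z*z_bar = (-10.3)^2 + (-11.8)^2 = 106.09 + 139.24 = 245.33

z_bar = -10.3000 + 11.8000i, z*z_bar = 245.33


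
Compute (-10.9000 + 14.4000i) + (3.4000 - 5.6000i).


Real: -10.9 + 3.4 = -7.5
Imag: 14.4 - 5.6 = 8.8

-7.5000 + 8.8000i


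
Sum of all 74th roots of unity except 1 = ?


With w = e^(2*pi*i/74), all 74 of the 74th roots of unity w^0 = 1, w, ..., w^(73) sum to 0: 1 + w + ... + w^(73) = (1 - w^74)/(1 - w) = 0 since w^74 = 1, w ≠ 1.
Removing the root 1: w + w^2 + ... + w^(73) = 0 - 1 = -1

Sum = -1


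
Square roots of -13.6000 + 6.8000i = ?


|z| = sqrt(184.96+46.24) = 15.2053
sqrt((|z|+a)/2) = sqrt((15.2053+(-13.6))/2) = sqrt(0.8026) = 0.8959
sqrt((|z|-a)/2) = sqrt((15.2053-(-13.6))/2) = sqrt(14.4026) = 3.7951

±(0.8959 + 3.7951i) i.e. 0.8959 + 3.7951i and -0.8959 - 3.7951i


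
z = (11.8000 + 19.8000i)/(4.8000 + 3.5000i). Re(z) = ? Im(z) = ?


Multiply by conjugate: (11.8000 + 19.8000i)(4.8000 - 3.5000i) / (4.8^2 + 3.5^2)
Numerator real = 11.8*4.8 + 19.8*3.5 = 125.94
Numerator imag = 19.8*4.8 - 11.8*3.5 = 53.74
Denominator = 35.29
Re(z) = 125.94/35.29 = 3.5687
Im(z) = 53.74/35.29 = 1.5228

Re(z) = 3.5687, Im(z) = 1.5228


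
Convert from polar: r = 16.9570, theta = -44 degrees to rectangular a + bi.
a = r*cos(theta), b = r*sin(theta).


a = 16.9570*cos(-44°) = 16.9570*0.71934 = 12.1978
b = 16.9570*sin(-44°) = 16.9570*(-0.69466) = -11.7793

12.1978 - 11.7793i


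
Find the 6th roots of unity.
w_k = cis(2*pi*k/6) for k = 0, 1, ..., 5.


The 6th roots of unity are cis(360k/6°) for k=0..5
Angle step = 360/6 = 60°
Primitive root: cis(60°)
Primitive root = 0.5000 + 0.8660i

6 roots at angles: 0°, 60°, 120°, 180°, 240°, 300°


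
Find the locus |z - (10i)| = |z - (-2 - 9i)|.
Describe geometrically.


Equal distances means the locus is the perpendicular bisector of z1 and z2.
Midpoint = ((0+(-2))/2, (10+(-9))/2) = (-1.0000, 0.5000)

Perpendicular bisector through (-1.0000, 0.5000)


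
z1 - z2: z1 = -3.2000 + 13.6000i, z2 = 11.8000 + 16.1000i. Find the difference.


Real: -3.2 - 11.8 = -15
Imag: 13.6 - 16.1 = -2.5

-15.0000 - 2.5000i


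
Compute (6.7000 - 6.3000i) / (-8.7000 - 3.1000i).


Conjugate of z2 = -8.7000 + 3.1000i
Numerator: (6.7000 - 6.3000i)(-8.7000 + 3.1000i) = -38.7600 + 75.5800i
Denominator: (-8.7)^2 + (-3.1)^2 = 85.3
Result = (-38.7600 + 75.5800i)/85.3

-0.4544 + 0.8860i


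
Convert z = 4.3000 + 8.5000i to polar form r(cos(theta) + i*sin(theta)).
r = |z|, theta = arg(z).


r = sqrt(18.49+72.25) = sqrt(90.74) = 9.5258
theta = atan2(8.5, 4.3) = 63.1660 degrees

r = 9.5258, theta = 63.1660 degrees


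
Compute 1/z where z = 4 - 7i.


|z|^2 = 16+49 = 65
1/z = (4 + 7i)/65

1/z = 0.0615 + 0.1077i


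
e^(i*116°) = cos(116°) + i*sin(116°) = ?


cos(116°) = -0.4384
sin(116°) = 0.8988

e^(i*116°) = -0.4384 + 0.8988i


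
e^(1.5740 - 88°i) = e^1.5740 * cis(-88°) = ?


e^1.5740 = 4.8259
cos(-88°) = 0.0349
sin(-88°) = -0.9994
Real = 4.8259*0.0349 = 0.1684
Imag = 4.8259*(-0.9994) = -4.8230

0.1684 - 4.8230i


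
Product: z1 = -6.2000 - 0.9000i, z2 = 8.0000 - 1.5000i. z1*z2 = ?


Real = -6.2*8 - (-0.9)*(-1.5) = -49.6 - 1.35 = -50.95
Imag = -6.2*(-1.5) + 8*(-0.9) = 9.3 - (7.2) = 2.1

-50.9500 + 2.1000i


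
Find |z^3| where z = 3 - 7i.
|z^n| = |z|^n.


|z| = sqrt(9+49) = sqrt(58) = 7.6158
|z^3| = |z|^3 = (sqrt(58))^3 = 58*sqrt(58)

|z^3| = 58*sqrt(58) ≈ 441.7148


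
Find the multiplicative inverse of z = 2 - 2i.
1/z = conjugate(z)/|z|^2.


|z|^2 = 4+4 = 8
1/z = (2 + 2i)/8

1/z = 0.2500 + 0.2500i


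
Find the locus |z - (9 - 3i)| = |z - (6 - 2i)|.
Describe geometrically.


Equal distances means the locus is the perpendicular bisector of z1 and z2.
Midpoint = ((9+6)/2, (-3+(-2))/2) = (7.5000, -2.5000)

Perpendicular bisector through (7.5000, -2.5000)


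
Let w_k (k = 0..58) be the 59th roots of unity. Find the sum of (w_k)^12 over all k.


The roots are w_k = w^k with w = e^(2*pi*i/59), and (w^k)^12 = (w^12)^k.
So S = 1 + u + u^2 + ... + u^(58) with u = w^12.
12 = 0*59 + 12, so 12 is not a multiple of 59: u = w^12 ≠ 1 (w is a primitive 59th root), while u^59 = (w^59)^12 = 1.
Geometric series: S = (1 - u^59)/(1 - u) = (1 - 1)/(1 - u) = 0

S = 0


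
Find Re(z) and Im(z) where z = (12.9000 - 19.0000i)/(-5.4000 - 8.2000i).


Multiply by conjugate: (12.9000 - 19.0000i)(-5.4000 + 8.2000i) / ((-5.4)^2 + (-8.2)^2)
Numerator real = 12.9*(-5.4) - (19)*(-8.2) = 86.14
Numerator imag = -19*(-5.4) - 12.9*(-8.2) = 208.38
Denominator = 96.4
Re(z) = 86.14/96.4 = 0.8936
Im(z) = 208.38/96.4 = 2.1616

Re(z) = 0.8936, Im(z) = 2.1616


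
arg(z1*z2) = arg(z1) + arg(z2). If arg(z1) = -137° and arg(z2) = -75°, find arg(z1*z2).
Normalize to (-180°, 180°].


arg(z1*z2) = -137° - 75° = -212°
Normalized to (-180°, 180°]: 148°

148°


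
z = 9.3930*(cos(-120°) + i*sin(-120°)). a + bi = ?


a = 9.3930*cos(-120°) = 9.3930*(-0.5) = -4.6965
b = 9.3930*sin(-120°) = 9.3930*(-0.86603) = -8.1346

-4.6965 - 8.1346i


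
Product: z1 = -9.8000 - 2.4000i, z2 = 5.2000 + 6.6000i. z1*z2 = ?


Real = -9.8*5.2 - (-2.4)*6.6 = -50.96 - (-15.84) = -35.12
Imag = -9.8*6.6 + 5.2*(-2.4) = -64.68 - (12.48) = -77.16

-35.1200 - 77.1600i


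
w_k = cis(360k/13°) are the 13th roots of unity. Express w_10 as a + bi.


Angle = 360*10/13 = 276.9231°
a = cos(276.9231°) = 0.1205
b = sin(276.9231°) = -0.9927

0.1205 - 0.9927i


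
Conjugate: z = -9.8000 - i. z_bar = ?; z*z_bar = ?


z_bar = -9.8000 + i
z*z_bar = (-9.8)^2 + (-1)^2 = 96.04 + 1 = 97.04

z_bar = -9.8000 + i, z*z_bar = 97.04


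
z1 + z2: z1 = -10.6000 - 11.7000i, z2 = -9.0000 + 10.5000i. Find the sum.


Real: -10.6 - 9 = -19.6
Imag: -11.7 + 10.5 = -1.2

-19.6000 - 1.2000i


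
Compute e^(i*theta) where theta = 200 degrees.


cos(200°) = -0.9397
sin(200°) = -0.3420

e^(i*200°) = -0.9397 - 0.3420i


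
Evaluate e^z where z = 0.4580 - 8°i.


e^0.4580 = 1.5809
cos(-8°) = 0.99027
sin(-8°) = -0.13917
Real = 1.5809*0.99027 = 1.5655
Imag = 1.5809*(-0.13917) = -0.2200

1.5655 - 0.2200i


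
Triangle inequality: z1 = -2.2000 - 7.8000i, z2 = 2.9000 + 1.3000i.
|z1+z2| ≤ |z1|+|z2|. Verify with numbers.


|z1| = sqrt((-2.2)^2 + (-7.8)^2) = sqrt(65.68) = 8.1043
|z2| = sqrt(2.9^2 + 1.3^2) = sqrt(10.1) = 3.1780
z1+z2 = 0.7000 - 6.5000i
|z1+z2| = sqrt(42.74) = 6.5376
|z1|+|z2| = 8.1043 + 3.1780 = 11.2823

|z1+z2| = 6.5376 ≤ |z1|+|z2| = 11.2823 (verified)


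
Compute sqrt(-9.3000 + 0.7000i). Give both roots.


|z| = sqrt(86.49+0.49) = 9.3263
sqrt((|z|+a)/2) = sqrt((9.3263+(-9.3))/2) = sqrt(0.0132) = 0.1147
sqrt((|z|-a)/2) = sqrt((9.3263-(-9.3))/2) = sqrt(9.3132) = 3.0517

±(0.1147 + 3.0517i) i.e. 0.1147 + 3.0517i and -0.1147 - 3.0517i


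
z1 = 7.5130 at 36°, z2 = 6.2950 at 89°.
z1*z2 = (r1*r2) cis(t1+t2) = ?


r = 7.5130 * 6.2950 = 47.2943
theta = 36° + 89° = 125° = 125° (mod 360)

47.2943 cis(125°)


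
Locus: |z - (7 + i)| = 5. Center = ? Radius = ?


|z - z0| = r is a circle with center z0 and radius r.
Center = (7, 1), radius = 5

Circle with center (7, 1) and radius 5


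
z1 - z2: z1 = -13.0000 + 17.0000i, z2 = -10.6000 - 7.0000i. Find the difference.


Real: -13 + 10.6 = -2.4
Imag: 17 + 7 = 24

-2.4000 + 24.0000i


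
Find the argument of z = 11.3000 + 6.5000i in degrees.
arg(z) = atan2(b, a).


Re = 11.3, Im = 6.5
arg = atan2(6.5, 11.3) = 29.9084 degrees

arg(z) = 29.9084 degrees


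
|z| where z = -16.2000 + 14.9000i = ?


|z| = sqrt((-16.2)^2 + 14.9^2) = sqrt(262.44 + 222.01) = sqrt(484.45) = 22.0102

|z| = 22.0102


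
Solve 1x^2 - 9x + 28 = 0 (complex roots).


disc = (-9)^2 - 4*1*28 = 81 - 112 = -31
sqrt(|disc|) = sqrt(31) = 5.5678
Real part = 9/(2*1) = 4.5000
Imag part = 5.5678/(2*1) = 2.7839

4.5000 ± 2.7839i


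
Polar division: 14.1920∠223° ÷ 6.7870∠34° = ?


r = 14.1920 / 6.7870 = 2.0911
theta = 223° - 34° = 189° = 189° (mod 360)

2.0911 cis(189°)


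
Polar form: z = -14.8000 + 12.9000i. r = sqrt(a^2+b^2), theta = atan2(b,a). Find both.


r = sqrt(219.04+166.41) = sqrt(385.45) = 19.6329
theta = atan2(12.9, -14.8) = 138.9239 degrees

r = 19.6329, theta = 138.9239 degrees


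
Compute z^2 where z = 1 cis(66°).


r^2 = 1^2 = 1
n*theta = 2*66° = 132° = 132° (mod 360)
a = 1*cos(132°) = -0.6691
b = 1*sin(132°) = 0.7431

1 cis(132°) = -0.6691 + 0.7431i


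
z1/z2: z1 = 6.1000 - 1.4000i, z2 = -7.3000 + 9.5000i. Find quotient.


Conjugate of z2 = -7.3000 - 9.5000i
Numerator: (6.1000 - 1.4000i)(-7.3000 - 9.5000i) = -57.8300 - 47.7300i
Denominator: (-7.3)^2 + 9.5^2 = 143.54
Result = (-57.8300 - 47.7300i)/143.54

-0.4029 - 0.3325i


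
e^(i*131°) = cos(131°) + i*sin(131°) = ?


cos(131°) = -0.6561
sin(131°) = 0.7547

e^(i*131°) = -0.6561 + 0.7547i


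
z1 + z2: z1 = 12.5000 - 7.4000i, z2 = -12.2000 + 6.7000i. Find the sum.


Real: 12.5 - 12.2 = 0.3
Imag: -7.4 + 6.7 = -0.7

0.3000 - 0.7000i


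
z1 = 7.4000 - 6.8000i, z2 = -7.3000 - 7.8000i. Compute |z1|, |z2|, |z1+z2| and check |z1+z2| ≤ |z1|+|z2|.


|z1| = sqrt(7.4^2 + (-6.8)^2) = sqrt(101) = 10.0499
|z2| = sqrt((-7.3)^2 + (-7.8)^2) = sqrt(114.13) = 10.6832
z1+z2 = 0.1000 - 14.6000i
|z1+z2| = sqrt(213.17) = 14.6003
|z1|+|z2| = 10.0499 + 10.6832 = 20.7331

|z1+z2| = 14.6003 ≤ |z1|+|z2| = 20.7331 (verified)


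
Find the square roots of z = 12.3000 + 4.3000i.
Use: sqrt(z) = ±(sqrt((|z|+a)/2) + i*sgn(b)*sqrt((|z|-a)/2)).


|z| = sqrt(151.29+18.49) = 13.0300
sqrt((|z|+a)/2) = sqrt((13.0300+12.3)/2) = sqrt(12.6650) = 3.5588
sqrt((|z|-a)/2) = sqrt((13.0300-12.3)/2) = sqrt(0.3650) = 0.6041

±(3.5588 + 0.6041i) i.e. 3.5588 + 0.6041i and -3.5588 - 0.6041i


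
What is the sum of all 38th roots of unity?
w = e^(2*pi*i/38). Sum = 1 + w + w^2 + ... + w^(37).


The sum of all 38th roots of unity is 0.
Geometric series: (1 - w^38)/(1 - w) = (1-1)/(1-w) = 0 since w^38 = 1, w ≠ 1.
Alternatively: coefficient of z^37 in z^38 - 1 is 0.

0


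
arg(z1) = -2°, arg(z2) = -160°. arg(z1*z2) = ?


arg(z1*z2) = -2° - 160° = -162°
Normalized to (-180°, 180°]: -162°

-162°


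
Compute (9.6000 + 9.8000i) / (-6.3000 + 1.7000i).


Conjugate of z2 = -6.3000 - 1.7000i
Numerator: (9.6000 + 9.8000i)(-6.3000 - 1.7000i) = -43.8200 - 78.0600i
Denominator: (-6.3)^2 + 1.7^2 = 42.58
Result = (-43.8200 - 78.0600i)/42.58

-1.0291 - 1.8333i


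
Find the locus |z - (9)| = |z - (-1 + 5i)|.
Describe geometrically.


Equal distances means the locus is the perpendicular bisector of z1 and z2.
Midpoint = ((9+(-1))/2, (0+5)/2) = (4.0000, 2.5000)

Perpendicular bisector through (4.0000, 2.5000)


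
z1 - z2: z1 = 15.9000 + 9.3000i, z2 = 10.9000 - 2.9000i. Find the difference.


Real: 15.9 - 10.9 = 5
Imag: 9.3 + 2.9 = 12.2

5.0000 + 12.2000i


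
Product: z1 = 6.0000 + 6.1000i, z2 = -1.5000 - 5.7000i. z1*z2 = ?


Real = 6*(-1.5) - 6.1*(-5.7) = -9 - (-34.77) = 25.77
Imag = 6*(-5.7) - (1.5)*6.1 = -34.2 - (9.15) = -43.35

25.7700 - 43.3500i


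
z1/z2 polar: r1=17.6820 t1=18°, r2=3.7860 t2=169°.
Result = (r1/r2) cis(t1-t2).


r = 17.6820 / 3.7860 = 4.6704
theta = 18° - 169° = -151° = 209° (mod 360)

4.6704 cis(209°)


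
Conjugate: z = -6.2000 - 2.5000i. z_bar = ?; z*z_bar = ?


z_bar = -6.2000 + 2.5000i
z*z_bar = (-6.2)^2 + (-2.5)^2 = 38.44 + 6.25 = 44.69

z_bar = -6.2000 + 2.5000i, z*z_bar = 44.69


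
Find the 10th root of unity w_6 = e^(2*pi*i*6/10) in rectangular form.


Angle = 360*6/10 = 216°
a = cos(216°) = -0.8090
b = sin(216°) = -0.5878

-0.8090 - 0.5878i


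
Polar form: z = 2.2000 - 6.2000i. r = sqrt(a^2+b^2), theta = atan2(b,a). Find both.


r = sqrt(4.84+38.44) = sqrt(43.28) = 6.5788
theta = atan2(-6.2, 2.2) = -70.4633 degrees

r = 6.5788, theta = -70.4633 degrees


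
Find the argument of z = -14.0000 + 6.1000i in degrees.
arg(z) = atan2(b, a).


Re = -14, Im = 6.1
arg = atan2(6.1, -14) = 156.4566 degrees

arg(z) = 156.4566 degrees


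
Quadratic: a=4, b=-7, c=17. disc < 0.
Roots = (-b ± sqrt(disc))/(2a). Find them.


disc = (-7)^2 - 4*4*17 = 49 - 272 = -223
sqrt(|disc|) = sqrt(223) = 14.9332
Real part = 7/(2*4) = 0.8750
Imag part = 14.9332/(2*4) = 1.8666

0.8750 ± 1.8666i


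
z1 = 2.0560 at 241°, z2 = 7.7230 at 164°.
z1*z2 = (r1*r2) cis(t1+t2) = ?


r = 2.0560 * 7.7230 = 15.8785
theta = 241° + 164° = 405° = 45° (mod 360)

15.8785 cis(45°)


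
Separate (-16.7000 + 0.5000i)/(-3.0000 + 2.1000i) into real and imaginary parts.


Multiply by conjugate: (-16.7000 + 0.5000i)(-3.0000 - 2.1000i) / ((-3)^2 + 2.1^2)
Numerator real = -16.7*(-3) + 0.5*2.1 = 51.15
Numerator imag = 0.5*(-3) - (-16.7)*2.1 = 33.57
Denominator = 13.41
Re(z) = 51.15/13.41 = 3.8143
Im(z) = 33.57/13.41 = 2.5034

Re(z) = 3.8143, Im(z) = 2.5034


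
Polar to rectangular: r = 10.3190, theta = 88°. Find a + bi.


a = 10.3190*cos(88°) = 10.3190*0.0349 = 0.3601
b = 10.3190*sin(88°) = 10.3190*0.99939 = 10.3127

0.3601 + 10.3127i


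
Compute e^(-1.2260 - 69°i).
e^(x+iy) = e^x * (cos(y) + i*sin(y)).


e^-1.2260 = 0.2935
cos(-69°) = 0.3584
sin(-69°) = -0.9336
Real = 0.2935*0.3584 = 0.1052
Imag = 0.2935*(-0.9336) = -0.2740

0.1052 - 0.2740i


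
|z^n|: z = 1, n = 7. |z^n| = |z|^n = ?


|z| = sqrt(1+0) = sqrt(1) = 1
|z^7| = |z|^7 = 1^7 = 1

|z^7| = 1


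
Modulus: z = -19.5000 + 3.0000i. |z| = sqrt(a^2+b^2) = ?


|z| = sqrt((-19.5)^2 + 3^2) = sqrt(380.25 + 9) = sqrt(389.25) = 19.7294

|z| = 19.7294


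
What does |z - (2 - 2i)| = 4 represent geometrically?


|z - z0| = r is a circle with center z0 and radius r.
Center = (2, -2), radius = 4

Circle with center (2, -2) and radius 4


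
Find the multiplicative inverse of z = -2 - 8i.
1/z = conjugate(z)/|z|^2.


|z|^2 = 4+64 = 68
1/z = (-2 + 8i)/68

1/z = -0.0294 + 0.1176i


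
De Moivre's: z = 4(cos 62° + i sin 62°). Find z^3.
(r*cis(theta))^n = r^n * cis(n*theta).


r^3 = 4^3 = 64
n*theta = 3*62° = 186° = 186° (mod 360)
a = 64*cos(186°) = -63.6494
b = 64*sin(186°) = -6.6898

64 cis(186°) = -63.6494 - 6.6898i


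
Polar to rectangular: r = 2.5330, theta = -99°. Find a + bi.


a = 2.5330*cos(-99°) = 2.5330*(-0.1564) = -0.3962
b = 2.5330*sin(-99°) = 2.5330*(-0.9877) = -2.5018

-0.3962 - 2.5018i


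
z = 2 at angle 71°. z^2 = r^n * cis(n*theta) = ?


r^2 = 2^2 = 4
n*theta = 2*71° = 142° = 142° (mod 360)
a = 4*cos(142°) = -3.1520
b = 4*sin(142°) = 2.4626

4 cis(142°) = -3.1520 + 2.4626i


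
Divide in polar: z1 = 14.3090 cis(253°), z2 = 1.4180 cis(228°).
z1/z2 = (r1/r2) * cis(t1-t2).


r = 14.3090 / 1.4180 = 10.0910
theta = 253° - 228° = 25° = 25° (mod 360)

10.0910 cis(25°)


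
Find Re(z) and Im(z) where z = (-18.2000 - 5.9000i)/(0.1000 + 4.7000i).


Multiply by conjugate: (-18.2000 - 5.9000i)(0.1000 - 4.7000i) / (0.1^2 + 4.7^2)
Numerator real = -18.2*0.1 - (5.9)*4.7 = -29.55
Numerator imag = -5.9*0.1 - (-18.2)*4.7 = 84.95
Denominator = 22.1
Re(z) = -29.55/22.1 = -1.3371
Im(z) = 84.95/22.1 = 3.8439

Re(z) = -1.3371, Im(z) = 3.8439


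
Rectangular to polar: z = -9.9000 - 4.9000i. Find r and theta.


r = sqrt(98.01+24.01) = sqrt(122.02) = 11.0463
theta = atan2(-4.9, -9.9) = -153.6669 degrees

r = 11.0463, theta = -153.6669 degrees


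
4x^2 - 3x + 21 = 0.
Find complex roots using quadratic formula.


disc = (-3)^2 - 4*4*21 = 9 - 336 = -327
sqrt(|disc|) = sqrt(327) = 18.0831
Real part = 3/(2*4) = 0.3750
Imag part = 18.0831/(2*4) = 2.2604

0.3750 ± 2.2604i


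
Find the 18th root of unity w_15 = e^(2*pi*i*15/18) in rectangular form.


Angle = 360*15/18 = 300°
a = cos(300°) = 0.5000
b = sin(300°) = -0.8660

0.5000 - 0.8660i


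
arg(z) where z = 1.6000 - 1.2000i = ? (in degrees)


Re = 1.6, Im = -1.2
arg = atan2(-1.2, 1.6) = -36.8699 degrees

arg(z) = -36.8699 degrees


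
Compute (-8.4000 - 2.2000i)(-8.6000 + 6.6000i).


Real = -8.4*(-8.6) - (-2.2)*6.6 = 72.24 - (-14.52) = 86.76
Imag = -8.4*6.6 - (8.6)*(-2.2) = -55.44 + 18.92 = -36.52

86.7600 - 36.5200i


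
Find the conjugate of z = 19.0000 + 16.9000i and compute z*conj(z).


z_bar = 19.0000 - 16.9000i
z*z_bar = 19^2 + 16.9^2 = 361 + 285.61 = 646.61

z_bar = 19.0000 - 16.9000i, z*z_bar = 646.61


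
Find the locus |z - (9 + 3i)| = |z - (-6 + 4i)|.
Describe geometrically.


Equal distances means the locus is the perpendicular bisector of z1 and z2.
Midpoint = ((9+(-6))/2, (3+4)/2) = (1.5000, 3.5000)

Perpendicular bisector through (1.5000, 3.5000)


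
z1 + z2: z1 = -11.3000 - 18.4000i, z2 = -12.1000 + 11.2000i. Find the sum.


Real: -11.3 - 12.1 = -23.4
Imag: -18.4 + 11.2 = -7.2

-23.4000 - 7.2000i


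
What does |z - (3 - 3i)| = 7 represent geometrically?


|z - z0| = r is a circle with center z0 and radius r.
Center = (3, -3), radius = 7

Circle with center (3, -3) and radius 7


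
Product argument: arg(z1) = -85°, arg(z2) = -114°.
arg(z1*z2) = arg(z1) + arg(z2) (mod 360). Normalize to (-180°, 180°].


arg(z1*z2) = -85° - 114° = -199°
Normalized to (-180°, 180°]: 161°

161°


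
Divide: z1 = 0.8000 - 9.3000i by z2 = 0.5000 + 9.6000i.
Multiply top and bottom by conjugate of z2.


Conjugate of z2 = 0.5000 - 9.6000i
Numerator: (0.8000 - 9.3000i)(0.5000 - 9.6000i) = -88.8800 - 12.3300i
Denominator: 0.5^2 + 9.6^2 = 92.41
Result = (-88.8800 - 12.3300i)/92.41

-0.9618 - 0.1334i


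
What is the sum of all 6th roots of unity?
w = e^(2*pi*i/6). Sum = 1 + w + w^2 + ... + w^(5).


The sum of all 6th roots of unity is 0.
Geometric series: (1 - w^6)/(1 - w) = (1-1)/(1-w) = 0 since w^6 = 1, w ≠ 1.
Alternatively: coefficient of z^5 in z^6 - 1 is 0.

0


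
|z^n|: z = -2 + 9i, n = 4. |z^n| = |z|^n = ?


|z| = sqrt(4+81) = sqrt(85) = 9.2195
|z^4| = |z|^4 = (sqrt(85))^4 = 85^2 = 7225

|z^4| = 7225


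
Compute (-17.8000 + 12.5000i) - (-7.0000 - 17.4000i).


Real: -17.8 + 7 = -10.8
Imag: 12.5 + 17.4 = 29.9

-10.8000 + 29.9000i


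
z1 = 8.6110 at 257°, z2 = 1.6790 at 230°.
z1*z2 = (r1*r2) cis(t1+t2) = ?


r = 8.6110 * 1.6790 = 14.4579
theta = 257° + 230° = 487° = 127° (mod 360)

14.4579 cis(127°)


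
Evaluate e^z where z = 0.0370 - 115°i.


e^0.0370 = 1.0377
cos(-115°) = -0.4226
sin(-115°) = -0.9063
Real = 1.0377*(-0.4226) = -0.4385
Imag = 1.0377*(-0.9063) = -0.9405

-0.4385 - 0.9405i


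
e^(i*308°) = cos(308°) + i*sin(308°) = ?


cos(308°) = 0.6157
sin(308°) = -0.7880

e^(i*308°) = 0.6157 - 0.7880i


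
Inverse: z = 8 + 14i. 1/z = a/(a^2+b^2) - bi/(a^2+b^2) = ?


|z|^2 = 64+196 = 260
1/z = (8 - 14i)/260

1/z = 0.0308 - 0.0538i


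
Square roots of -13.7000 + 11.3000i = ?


|z| = sqrt(187.69+127.69) = 17.7589
sqrt((|z|+a)/2) = sqrt((17.7589+(-13.7))/2) = sqrt(2.0295) = 1.4246
sqrt((|z|-a)/2) = sqrt((17.7589-(-13.7))/2) = sqrt(15.7295) = 3.9660

±(1.4246 + 3.9660i) i.e. 1.4246 + 3.9660i and -1.4246 - 3.9660i


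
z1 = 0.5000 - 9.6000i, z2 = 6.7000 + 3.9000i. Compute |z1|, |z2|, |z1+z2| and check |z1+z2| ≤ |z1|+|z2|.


|z1| = sqrt(0.5^2 + (-9.6)^2) = sqrt(92.41) = 9.6130
|z2| = sqrt(6.7^2 + 3.9^2) = sqrt(60.1) = 7.7524
z1+z2 = 7.2000 - 5.7000i
|z1+z2| = sqrt(84.33) = 9.1831
|z1|+|z2| = 9.6130 + 7.7524 = 17.3654

|z1+z2| = 9.1831 ≤ |z1|+|z2| = 17.3654 (verified)


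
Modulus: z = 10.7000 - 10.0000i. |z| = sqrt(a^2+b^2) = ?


|z| = sqrt(10.7^2 + (-10)^2) = sqrt(114.49 + 100) = sqrt(214.49) = 14.6455

|z| = 14.6455


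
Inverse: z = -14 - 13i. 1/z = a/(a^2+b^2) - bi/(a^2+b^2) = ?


|z|^2 = 196+169 = 365
1/z = (-14 + 13i)/365

1/z = -0.0384 + 0.0356i


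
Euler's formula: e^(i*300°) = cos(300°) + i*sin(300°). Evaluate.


cos(300°) = 0.5000
sin(300°) = -0.8660

e^(i*300°) = 0.5000 - 0.8660i


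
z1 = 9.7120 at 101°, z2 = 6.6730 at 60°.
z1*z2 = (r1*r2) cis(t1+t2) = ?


r = 9.7120 * 6.6730 = 64.8082
theta = 101° + 60° = 161° = 161° (mod 360)

64.8082 cis(161°)


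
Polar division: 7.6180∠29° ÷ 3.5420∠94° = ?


r = 7.6180 / 3.5420 = 2.1508
theta = 29° - 94° = -65° = 295° (mod 360)

2.1508 cis(295°)


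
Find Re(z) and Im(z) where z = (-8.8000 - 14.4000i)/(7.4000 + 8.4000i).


Multiply by conjugate: (-8.8000 - 14.4000i)(7.4000 - 8.4000i) / (7.4^2 + 8.4^2)
Numerator real = -8.8*7.4 - (14.4)*8.4 = -186.08
Numerator imag = -14.4*7.4 - (-8.8)*8.4 = -32.64
Denominator = 125.32
Re(z) = -186.08/125.32 = -1.4848
Im(z) = -32.64/125.32 = -0.2605

Re(z) = -1.4848, Im(z) = -0.2605


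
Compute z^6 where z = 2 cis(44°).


r^6 = 2^6 = 64
n*theta = 6*44° = 264° = 264° (mod 360)
a = 64*cos(264°) = -6.6898
b = 64*sin(264°) = -63.6494

64 cis(264°) = -6.6898 - 63.6494i


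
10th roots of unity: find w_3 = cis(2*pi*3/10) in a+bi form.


Angle = 360*3/10 = 108°
a = cos(108°) = -0.3090
b = sin(108°) = 0.9511

-0.3090 + 0.9511i


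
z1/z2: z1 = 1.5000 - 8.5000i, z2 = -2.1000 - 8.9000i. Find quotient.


Conjugate of z2 = -2.1000 + 8.9000i
Numerator: (1.5000 - 8.5000i)(-2.1000 + 8.9000i) = 72.5000 + 31.2000i
Denominator: (-2.1)^2 + (-8.9)^2 = 83.62
Result = (72.5000 + 31.2000i)/83.62

0.8670 + 0.3731i


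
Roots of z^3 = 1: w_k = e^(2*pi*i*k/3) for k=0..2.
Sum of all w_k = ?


The sum of all 3th roots of unity is 0.
Geometric series: (1 - w^3)/(1 - w) = (1-1)/(1-w) = 0 since w^3 = 1, w ≠ 1.
Alternatively: coefficient of z^2 in z^3 - 1 is 0.

0


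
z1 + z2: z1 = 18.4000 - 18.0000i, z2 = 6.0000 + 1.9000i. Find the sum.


Real: 18.4 + 6 = 24.4
Imag: -18 + 1.9 = -16.1

24.4000 - 16.1000i


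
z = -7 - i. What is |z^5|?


|z| = sqrt(49+1) = sqrt(50) = 7.0711
|z^5| = |z|^5 = (sqrt(50))^5 = 50^2 * sqrt(50) = 2500*sqrt(50)

|z^5| = 2500*sqrt(50) ≈ 17677.6695


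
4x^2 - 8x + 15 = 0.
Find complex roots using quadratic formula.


disc = (-8)^2 - 4*4*15 = 64 - 240 = -176
sqrt(|disc|) = sqrt(176) = 13.2665
Real part = 8/(2*4) = 1.0000
Imag part = 13.2665/(2*4) = 1.6583

1.0000 ± 1.6583i


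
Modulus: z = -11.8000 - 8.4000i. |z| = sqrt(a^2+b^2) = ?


|z| = sqrt((-11.8)^2 + (-8.4)^2) = sqrt(139.24 + 70.56) = sqrt(209.8) = 14.4845

|z| = 14.4845


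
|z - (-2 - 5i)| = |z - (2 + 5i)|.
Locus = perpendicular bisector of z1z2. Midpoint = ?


Equal distances means the locus is the perpendicular bisector of z1 and z2.
Midpoint = ((-2+2)/2, (-5+5)/2) = (0, 0)

Perpendicular bisector through (0, 0)


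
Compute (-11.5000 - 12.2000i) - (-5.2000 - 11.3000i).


Real: -11.5 + 5.2 = -6.3
Imag: -12.2 + 11.3 = -0.9

-6.3000 - 0.9000i


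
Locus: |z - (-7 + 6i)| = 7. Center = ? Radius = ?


|z - z0| = r is a circle with center z0 and radius r.
Center = (-7, 6), radius = 7

Circle with center (-7, 6) and radius 7


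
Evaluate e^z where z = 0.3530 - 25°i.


e^0.3530 = 1.4233
cos(-25°) = 0.90631
sin(-25°) = -0.4226
Real = 1.4233*0.90631 = 1.2900
Imag = 1.4233*(-0.4226) = -0.6015

1.2900 - 0.6015i


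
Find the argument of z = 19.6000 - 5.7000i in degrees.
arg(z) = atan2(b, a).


Re = 19.6, Im = -5.7
arg = atan2(-5.7, 19.6) = -16.2153 degrees

arg(z) = -16.2153 degrees
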